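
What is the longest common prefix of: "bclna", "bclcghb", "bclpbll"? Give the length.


Words: bclna, bclcghb, bclpbll
  Position 0: all 'b' => match
  Position 1: all 'c' => match
  Position 2: all 'l' => match
  Position 3: ('n', 'c', 'p') => mismatch, stop
LCP = "bcl" (length 3)

3


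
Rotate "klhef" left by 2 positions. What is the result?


Input: "klhef", rotate left by 2
First 2 characters: "kl"
Remaining characters: "hef"
Concatenate remaining + first: "hef" + "kl" = "hefkl"

hefkl


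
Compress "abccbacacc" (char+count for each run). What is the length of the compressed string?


Input: abccbacacc
Runs:
  'a' x 1 => "a1"
  'b' x 1 => "b1"
  'c' x 2 => "c2"
  'b' x 1 => "b1"
  'a' x 1 => "a1"
  'c' x 1 => "c1"
  'a' x 1 => "a1"
  'c' x 2 => "c2"
Compressed: "a1b1c2b1a1c1a1c2"
Compressed length: 16

16


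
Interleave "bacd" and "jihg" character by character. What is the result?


Interleaving "bacd" and "jihg":
  Position 0: 'b' from first, 'j' from second => "bj"
  Position 1: 'a' from first, 'i' from second => "ai"
  Position 2: 'c' from first, 'h' from second => "ch"
  Position 3: 'd' from first, 'g' from second => "dg"
Result: bjaichdg

bjaichdg


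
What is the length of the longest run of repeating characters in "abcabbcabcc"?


Input: "abcabbcabcc"
Scanning for longest run:
  Position 1 ('b'): new char, reset run to 1
  Position 2 ('c'): new char, reset run to 1
  Position 3 ('a'): new char, reset run to 1
  Position 4 ('b'): new char, reset run to 1
  Position 5 ('b'): continues run of 'b', length=2
  Position 6 ('c'): new char, reset run to 1
  Position 7 ('a'): new char, reset run to 1
  Position 8 ('b'): new char, reset run to 1
  Position 9 ('c'): new char, reset run to 1
  Position 10 ('c'): continues run of 'c', length=2
Longest run: 'b' with length 2

2


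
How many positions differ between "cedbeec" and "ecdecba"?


Comparing "cedbeec" and "ecdecba" position by position:
  Position 0: 'c' vs 'e' => DIFFER
  Position 1: 'e' vs 'c' => DIFFER
  Position 2: 'd' vs 'd' => same
  Position 3: 'b' vs 'e' => DIFFER
  Position 4: 'e' vs 'c' => DIFFER
  Position 5: 'e' vs 'b' => DIFFER
  Position 6: 'c' vs 'a' => DIFFER
Positions that differ: 6

6


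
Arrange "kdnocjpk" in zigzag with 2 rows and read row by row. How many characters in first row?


Zigzag "kdnocjpk" into 2 rows:
Placing characters:
  'k' => row 0
  'd' => row 1
  'n' => row 0
  'o' => row 1
  'c' => row 0
  'j' => row 1
  'p' => row 0
  'k' => row 1
Rows:
  Row 0: "kncp"
  Row 1: "dojk"
First row length: 4

4


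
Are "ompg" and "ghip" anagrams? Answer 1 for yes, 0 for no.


Strings: "ompg", "ghip"
Sorted first:  gmop
Sorted second: ghip
Differ at position 1: 'm' vs 'h' => not anagrams

0


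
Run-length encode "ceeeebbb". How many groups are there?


Input: ceeeebbb
Scanning for consecutive runs:
  Group 1: 'c' x 1 (positions 0-0)
  Group 2: 'e' x 4 (positions 1-4)
  Group 3: 'b' x 3 (positions 5-7)
Total groups: 3

3


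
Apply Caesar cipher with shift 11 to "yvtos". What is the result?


Caesar cipher: shift "yvtos" by 11
  'y' (pos 24) + 11 = pos 9 = 'j'
  'v' (pos 21) + 11 = pos 6 = 'g'
  't' (pos 19) + 11 = pos 4 = 'e'
  'o' (pos 14) + 11 = pos 25 = 'z'
  's' (pos 18) + 11 = pos 3 = 'd'
Result: jgezd

jgezd


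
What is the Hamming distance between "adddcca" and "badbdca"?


Comparing "adddcca" and "badbdca" position by position:
  Position 0: 'a' vs 'b' => differ
  Position 1: 'd' vs 'a' => differ
  Position 2: 'd' vs 'd' => same
  Position 3: 'd' vs 'b' => differ
  Position 4: 'c' vs 'd' => differ
  Position 5: 'c' vs 'c' => same
  Position 6: 'a' vs 'a' => same
Total differences (Hamming distance): 4

4


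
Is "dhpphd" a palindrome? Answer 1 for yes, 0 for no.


Input: dhpphd
Reversed: dhpphd
  Compare pos 0 ('d') with pos 5 ('d'): match
  Compare pos 1 ('h') with pos 4 ('h'): match
  Compare pos 2 ('p') with pos 3 ('p'): match
Result: palindrome

1


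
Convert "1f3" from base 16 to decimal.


Input: "1f3" in base 16
Positional expansion:
  Digit '1' (value 1) x 16^2 = 256
  Digit 'f' (value 15) x 16^1 = 240
  Digit '3' (value 3) x 16^0 = 3
Sum = 499

499


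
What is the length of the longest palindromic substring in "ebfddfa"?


Input: "ebfddfa"
Checking substrings for palindromes:
  [2:6] "fddf" (len 4) => palindrome
  [3:5] "dd" (len 2) => palindrome
Longest palindromic substring: "fddf" with length 4

4


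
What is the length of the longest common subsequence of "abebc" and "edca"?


LCS of "abebc" and "edca"
DP table:
           e    d    c    a
      0    0    0    0    0
  a   0    0    0    0    1
  b   0    0    0    0    1
  e   0    1    1    1    1
  b   0    1    1    1    1
  c   0    1    1    2    2
LCS length = dp[5][4] = 2

2


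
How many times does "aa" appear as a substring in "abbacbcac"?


Searching for "aa" in "abbacbcac"
Scanning each position:
  Position 0: "ab" => no
  Position 1: "bb" => no
  Position 2: "ba" => no
  Position 3: "ac" => no
  Position 4: "cb" => no
  Position 5: "bc" => no
  Position 6: "ca" => no
  Position 7: "ac" => no
Total occurrences: 0

0


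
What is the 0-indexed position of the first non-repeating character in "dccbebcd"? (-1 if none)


Input: dccbebcd
Character frequencies:
  'b': 2
  'c': 3
  'd': 2
  'e': 1
Scanning left to right for freq == 1:
  Position 0 ('d'): freq=2, skip
  Position 1 ('c'): freq=3, skip
  Position 2 ('c'): freq=3, skip
  Position 3 ('b'): freq=2, skip
  Position 4 ('e'): unique! => answer = 4

4


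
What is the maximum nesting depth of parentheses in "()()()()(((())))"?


Input: "()()()()(((())))"
Tracking depth:
  Position 0 '(': depth becomes 1
  Position 1 ')': depth becomes 0
  Position 2 '(': depth becomes 1
  Position 3 ')': depth becomes 0
  Position 4 '(': depth becomes 1
  Position 5 ')': depth becomes 0
  Position 6 '(': depth becomes 1
  Position 7 ')': depth becomes 0
  Position 8 '(': depth becomes 1
  Position 9 '(': depth becomes 2
  Position 10 '(': depth becomes 3
  Position 11 '(': depth becomes 4
  Position 12 ')': depth becomes 3
  Position 13 ')': depth becomes 2
  Position 14 ')': depth becomes 1
  Position 15 ')': depth becomes 0
Maximum depth reached: 4

4


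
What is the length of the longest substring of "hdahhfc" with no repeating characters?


Input: "hdahhfc"
Sliding window (track last position of each char):
  Position 0 ('h'): window [0,0] length 1 -- new best
  Position 1 ('d'): window [0,1] length 2 -- new best
  Position 2 ('a'): window [0,2] length 3 -- new best
  Position 3 ('h'): repeat (last at 0), move window start to 1
  Position 3 ('h'): window [1,3] length 3
  Position 4 ('h'): repeat (last at 3), move window start to 4
  Position 4 ('h'): window [4,4] length 1
  Position 5 ('f'): window [4,5] length 2
  Position 6 ('c'): window [4,6] length 3
Longest substring with no repeats: "hda" with length 3

3


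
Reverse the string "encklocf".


Input: encklocf
Reading characters right to left:
  Position 7: 'f'
  Position 6: 'c'
  Position 5: 'o'
  Position 4: 'l'
  Position 3: 'k'
  Position 2: 'c'
  Position 1: 'n'
  Position 0: 'e'
Reversed: fcolkcne

fcolkcne


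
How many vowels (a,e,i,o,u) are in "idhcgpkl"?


Input: idhcgpkl
Checking each character:
  'i' at position 0: vowel (running total: 1)
  'd' at position 1: consonant
  'h' at position 2: consonant
  'c' at position 3: consonant
  'g' at position 4: consonant
  'p' at position 5: consonant
  'k' at position 6: consonant
  'l' at position 7: consonant
Total vowels: 1

1


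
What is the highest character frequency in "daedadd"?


Input: daedadd
Character counts:
  'a': 2
  'd': 4
  'e': 1
Maximum frequency: 4

4


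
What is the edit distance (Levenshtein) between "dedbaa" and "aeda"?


Computing edit distance: "dedbaa" -> "aeda"
DP table:
           a    e    d    a
      0    1    2    3    4
  d   1    1    2    2    3
  e   2    2    1    2    3
  d   3    3    2    1    2
  b   4    4    3    2    2
  a   5    4    4    3    2
  a   6    5    5    4    3
Edit distance = dp[6][4] = 3

3


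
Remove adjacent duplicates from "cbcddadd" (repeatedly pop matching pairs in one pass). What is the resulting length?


Input: cbcddadd
Stack-based adjacent duplicate removal:
  Read 'c': push. Stack: c
  Read 'b': push. Stack: cb
  Read 'c': push. Stack: cbc
  Read 'd': push. Stack: cbcd
  Read 'd': matches stack top 'd' => pop. Stack: cbc
  Read 'a': push. Stack: cbca
  Read 'd': push. Stack: cbcad
  Read 'd': matches stack top 'd' => pop. Stack: cbca
Final stack: "cbca" (length 4)

4


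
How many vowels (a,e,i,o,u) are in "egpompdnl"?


Input: egpompdnl
Checking each character:
  'e' at position 0: vowel (running total: 1)
  'g' at position 1: consonant
  'p' at position 2: consonant
  'o' at position 3: vowel (running total: 2)
  'm' at position 4: consonant
  'p' at position 5: consonant
  'd' at position 6: consonant
  'n' at position 7: consonant
  'l' at position 8: consonant
Total vowels: 2

2


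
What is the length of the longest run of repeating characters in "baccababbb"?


Input: "baccababbb"
Scanning for longest run:
  Position 1 ('a'): new char, reset run to 1
  Position 2 ('c'): new char, reset run to 1
  Position 3 ('c'): continues run of 'c', length=2
  Position 4 ('a'): new char, reset run to 1
  Position 5 ('b'): new char, reset run to 1
  Position 6 ('a'): new char, reset run to 1
  Position 7 ('b'): new char, reset run to 1
  Position 8 ('b'): continues run of 'b', length=2
  Position 9 ('b'): continues run of 'b', length=3
Longest run: 'b' with length 3

3


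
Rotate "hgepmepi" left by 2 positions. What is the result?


Input: "hgepmepi", rotate left by 2
First 2 characters: "hg"
Remaining characters: "epmepi"
Concatenate remaining + first: "epmepi" + "hg" = "epmepihg"

epmepihg


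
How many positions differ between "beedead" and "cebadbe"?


Comparing "beedead" and "cebadbe" position by position:
  Position 0: 'b' vs 'c' => DIFFER
  Position 1: 'e' vs 'e' => same
  Position 2: 'e' vs 'b' => DIFFER
  Position 3: 'd' vs 'a' => DIFFER
  Position 4: 'e' vs 'd' => DIFFER
  Position 5: 'a' vs 'b' => DIFFER
  Position 6: 'd' vs 'e' => DIFFER
Positions that differ: 6

6


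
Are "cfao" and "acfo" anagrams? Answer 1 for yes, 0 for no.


Strings: "cfao", "acfo"
Sorted first:  acfo
Sorted second: acfo
Sorted forms match => anagrams

1


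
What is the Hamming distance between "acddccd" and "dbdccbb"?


Comparing "acddccd" and "dbdccbb" position by position:
  Position 0: 'a' vs 'd' => differ
  Position 1: 'c' vs 'b' => differ
  Position 2: 'd' vs 'd' => same
  Position 3: 'd' vs 'c' => differ
  Position 4: 'c' vs 'c' => same
  Position 5: 'c' vs 'b' => differ
  Position 6: 'd' vs 'b' => differ
Total differences (Hamming distance): 5

5


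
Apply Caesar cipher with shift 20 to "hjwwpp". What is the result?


Caesar cipher: shift "hjwwpp" by 20
  'h' (pos 7) + 20 = pos 1 = 'b'
  'j' (pos 9) + 20 = pos 3 = 'd'
  'w' (pos 22) + 20 = pos 16 = 'q'
  'w' (pos 22) + 20 = pos 16 = 'q'
  'p' (pos 15) + 20 = pos 9 = 'j'
  'p' (pos 15) + 20 = pos 9 = 'j'
Result: bdqqjj

bdqqjj


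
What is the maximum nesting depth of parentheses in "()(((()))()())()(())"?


Input: "()(((()))()())()(())"
Tracking depth:
  Position 0 '(': depth becomes 1
  Position 1 ')': depth becomes 0
  Position 2 '(': depth becomes 1
  Position 3 '(': depth becomes 2
  Position 4 '(': depth becomes 3
  Position 5 '(': depth becomes 4
  Position 6 ')': depth becomes 3
  Position 7 ')': depth becomes 2
  Position 8 ')': depth becomes 1
  Position 9 '(': depth becomes 2
  Position 10 ')': depth becomes 1
  Position 11 '(': depth becomes 2
  Position 12 ')': depth becomes 1
  Position 13 ')': depth becomes 0
  Position 14 '(': depth becomes 1
  Position 15 ')': depth becomes 0
  Position 16 '(': depth becomes 1
  Position 17 '(': depth becomes 2
  Position 18 ')': depth becomes 1
  Position 19 ')': depth becomes 0
Maximum depth reached: 4

4


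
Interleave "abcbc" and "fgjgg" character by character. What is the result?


Interleaving "abcbc" and "fgjgg":
  Position 0: 'a' from first, 'f' from second => "af"
  Position 1: 'b' from first, 'g' from second => "bg"
  Position 2: 'c' from first, 'j' from second => "cj"
  Position 3: 'b' from first, 'g' from second => "bg"
  Position 4: 'c' from first, 'g' from second => "cg"
Result: afbgcjbgcg

afbgcjbgcg


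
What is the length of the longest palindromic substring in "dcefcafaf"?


Input: "dcefcafaf"
Checking substrings for palindromes:
  [5:8] "afa" (len 3) => palindrome
  [6:9] "faf" (len 3) => palindrome
Longest palindromic substring: "afa" with length 3

3


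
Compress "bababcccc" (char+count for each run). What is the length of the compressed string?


Input: bababcccc
Runs:
  'b' x 1 => "b1"
  'a' x 1 => "a1"
  'b' x 1 => "b1"
  'a' x 1 => "a1"
  'b' x 1 => "b1"
  'c' x 4 => "c4"
Compressed: "b1a1b1a1b1c4"
Compressed length: 12

12


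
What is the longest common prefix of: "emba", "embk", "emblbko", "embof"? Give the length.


Words: emba, embk, emblbko, embof
  Position 0: all 'e' => match
  Position 1: all 'm' => match
  Position 2: all 'b' => match
  Position 3: ('a', 'k', 'l', 'o') => mismatch, stop
LCP = "emb" (length 3)

3


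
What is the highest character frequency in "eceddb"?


Input: eceddb
Character counts:
  'b': 1
  'c': 1
  'd': 2
  'e': 2
Maximum frequency: 2

2


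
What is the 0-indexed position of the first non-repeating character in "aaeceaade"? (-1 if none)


Input: aaeceaade
Character frequencies:
  'a': 4
  'c': 1
  'd': 1
  'e': 3
Scanning left to right for freq == 1:
  Position 0 ('a'): freq=4, skip
  Position 1 ('a'): freq=4, skip
  Position 2 ('e'): freq=3, skip
  Position 3 ('c'): unique! => answer = 3

3


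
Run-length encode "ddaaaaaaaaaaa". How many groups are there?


Input: ddaaaaaaaaaaa
Scanning for consecutive runs:
  Group 1: 'd' x 2 (positions 0-1)
  Group 2: 'a' x 11 (positions 2-12)
Total groups: 2

2


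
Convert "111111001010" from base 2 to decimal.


Input: "111111001010" in base 2
Positional expansion:
  Digit '1' (value 1) x 2^11 = 2048
  Digit '1' (value 1) x 2^10 = 1024
  Digit '1' (value 1) x 2^9 = 512
  Digit '1' (value 1) x 2^8 = 256
  Digit '1' (value 1) x 2^7 = 128
  Digit '1' (value 1) x 2^6 = 64
  Digit '0' (value 0) x 2^5 = 0
  Digit '0' (value 0) x 2^4 = 0
  Digit '1' (value 1) x 2^3 = 8
  Digit '0' (value 0) x 2^2 = 0
  Digit '1' (value 1) x 2^1 = 2
  Digit '0' (value 0) x 2^0 = 0
Sum = 4042

4042


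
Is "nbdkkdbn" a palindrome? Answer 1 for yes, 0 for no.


Input: nbdkkdbn
Reversed: nbdkkdbn
  Compare pos 0 ('n') with pos 7 ('n'): match
  Compare pos 1 ('b') with pos 6 ('b'): match
  Compare pos 2 ('d') with pos 5 ('d'): match
  Compare pos 3 ('k') with pos 4 ('k'): match
Result: palindrome

1


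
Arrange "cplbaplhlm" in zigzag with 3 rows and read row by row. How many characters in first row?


Zigzag "cplbaplhlm" into 3 rows:
Placing characters:
  'c' => row 0
  'p' => row 1
  'l' => row 2
  'b' => row 1
  'a' => row 0
  'p' => row 1
  'l' => row 2
  'h' => row 1
  'l' => row 0
  'm' => row 1
Rows:
  Row 0: "cal"
  Row 1: "pbphm"
  Row 2: "ll"
First row length: 3

3


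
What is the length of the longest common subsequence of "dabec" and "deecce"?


LCS of "dabec" and "deecce"
DP table:
           d    e    e    c    c    e
      0    0    0    0    0    0    0
  d   0    1    1    1    1    1    1
  a   0    1    1    1    1    1    1
  b   0    1    1    1    1    1    1
  e   0    1    2    2    2    2    2
  c   0    1    2    2    3    3    3
LCS length = dp[5][6] = 3

3


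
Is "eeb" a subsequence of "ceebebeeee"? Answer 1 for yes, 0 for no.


Check if "eeb" is a subsequence of "ceebebeeee"
Greedy scan:
  Position 0 ('c'): no match needed
  Position 1 ('e'): matches sub[0] = 'e'
  Position 2 ('e'): matches sub[1] = 'e'
  Position 3 ('b'): matches sub[2] = 'b'
  Position 4 ('e'): no match needed
  Position 5 ('b'): no match needed
  Position 6 ('e'): no match needed
  Position 7 ('e'): no match needed
  Position 8 ('e'): no match needed
  Position 9 ('e'): no match needed
All 3 characters matched => is a subsequence

1


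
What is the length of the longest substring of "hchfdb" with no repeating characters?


Input: "hchfdb"
Sliding window (track last position of each char):
  Position 0 ('h'): window [0,0] length 1 -- new best
  Position 1 ('c'): window [0,1] length 2 -- new best
  Position 2 ('h'): repeat (last at 0), move window start to 1
  Position 2 ('h'): window [1,2] length 2
  Position 3 ('f'): window [1,3] length 3 -- new best
  Position 4 ('d'): window [1,4] length 4 -- new best
  Position 5 ('b'): window [1,5] length 5 -- new best
Longest substring with no repeats: "chfdb" with length 5

5


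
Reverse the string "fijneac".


Input: fijneac
Reading characters right to left:
  Position 6: 'c'
  Position 5: 'a'
  Position 4: 'e'
  Position 3: 'n'
  Position 2: 'j'
  Position 1: 'i'
  Position 0: 'f'
Reversed: caenjif

caenjif


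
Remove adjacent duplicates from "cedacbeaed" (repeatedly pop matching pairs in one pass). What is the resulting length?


Input: cedacbeaed
Stack-based adjacent duplicate removal:
  Read 'c': push. Stack: c
  Read 'e': push. Stack: ce
  Read 'd': push. Stack: ced
  Read 'a': push. Stack: ceda
  Read 'c': push. Stack: cedac
  Read 'b': push. Stack: cedacb
  Read 'e': push. Stack: cedacbe
  Read 'a': push. Stack: cedacbea
  Read 'e': push. Stack: cedacbeae
  Read 'd': push. Stack: cedacbeaed
Final stack: "cedacbeaed" (length 10)

10


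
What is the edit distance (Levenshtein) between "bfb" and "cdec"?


Computing edit distance: "bfb" -> "cdec"
DP table:
           c    d    e    c
      0    1    2    3    4
  b   1    1    2    3    4
  f   2    2    2    3    4
  b   3    3    3    3    4
Edit distance = dp[3][4] = 4

4


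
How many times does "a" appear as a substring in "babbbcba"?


Searching for "a" in "babbbcba"
Scanning each position:
  Position 0: "b" => no
  Position 1: "a" => MATCH
  Position 2: "b" => no
  Position 3: "b" => no
  Position 4: "b" => no
  Position 5: "c" => no
  Position 6: "b" => no
  Position 7: "a" => MATCH
Total occurrences: 2

2


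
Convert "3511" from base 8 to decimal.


Input: "3511" in base 8
Positional expansion:
  Digit '3' (value 3) x 8^3 = 1536
  Digit '5' (value 5) x 8^2 = 320
  Digit '1' (value 1) x 8^1 = 8
  Digit '1' (value 1) x 8^0 = 1
Sum = 1865

1865


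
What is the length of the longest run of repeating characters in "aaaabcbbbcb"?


Input: "aaaabcbbbcb"
Scanning for longest run:
  Position 1 ('a'): continues run of 'a', length=2
  Position 2 ('a'): continues run of 'a', length=3
  Position 3 ('a'): continues run of 'a', length=4
  Position 4 ('b'): new char, reset run to 1
  Position 5 ('c'): new char, reset run to 1
  Position 6 ('b'): new char, reset run to 1
  Position 7 ('b'): continues run of 'b', length=2
  Position 8 ('b'): continues run of 'b', length=3
  Position 9 ('c'): new char, reset run to 1
  Position 10 ('b'): new char, reset run to 1
Longest run: 'a' with length 4

4


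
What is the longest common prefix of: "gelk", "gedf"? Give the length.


Words: gelk, gedf
  Position 0: all 'g' => match
  Position 1: all 'e' => match
  Position 2: ('l', 'd') => mismatch, stop
LCP = "ge" (length 2)

2


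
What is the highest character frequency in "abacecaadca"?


Input: abacecaadca
Character counts:
  'a': 5
  'b': 1
  'c': 3
  'd': 1
  'e': 1
Maximum frequency: 5

5


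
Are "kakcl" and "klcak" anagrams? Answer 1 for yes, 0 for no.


Strings: "kakcl", "klcak"
Sorted first:  ackkl
Sorted second: ackkl
Sorted forms match => anagrams

1


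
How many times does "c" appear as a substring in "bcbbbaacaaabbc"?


Searching for "c" in "bcbbbaacaaabbc"
Scanning each position:
  Position 0: "b" => no
  Position 1: "c" => MATCH
  Position 2: "b" => no
  Position 3: "b" => no
  Position 4: "b" => no
  Position 5: "a" => no
  Position 6: "a" => no
  Position 7: "c" => MATCH
  Position 8: "a" => no
  Position 9: "a" => no
  Position 10: "a" => no
  Position 11: "b" => no
  Position 12: "b" => no
  Position 13: "c" => MATCH
Total occurrences: 3

3


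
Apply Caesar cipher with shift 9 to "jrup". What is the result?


Caesar cipher: shift "jrup" by 9
  'j' (pos 9) + 9 = pos 18 = 's'
  'r' (pos 17) + 9 = pos 0 = 'a'
  'u' (pos 20) + 9 = pos 3 = 'd'
  'p' (pos 15) + 9 = pos 24 = 'y'
Result: sady

sady


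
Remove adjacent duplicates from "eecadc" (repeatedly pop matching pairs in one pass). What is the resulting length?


Input: eecadc
Stack-based adjacent duplicate removal:
  Read 'e': push. Stack: e
  Read 'e': matches stack top 'e' => pop. Stack: (empty)
  Read 'c': push. Stack: c
  Read 'a': push. Stack: ca
  Read 'd': push. Stack: cad
  Read 'c': push. Stack: cadc
Final stack: "cadc" (length 4)

4


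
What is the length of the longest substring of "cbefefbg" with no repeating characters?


Input: "cbefefbg"
Sliding window (track last position of each char):
  Position 0 ('c'): window [0,0] length 1 -- new best
  Position 1 ('b'): window [0,1] length 2 -- new best
  Position 2 ('e'): window [0,2] length 3 -- new best
  Position 3 ('f'): window [0,3] length 4 -- new best
  Position 4 ('e'): repeat (last at 2), move window start to 3
  Position 4 ('e'): window [3,4] length 2
  Position 5 ('f'): repeat (last at 3), move window start to 4
  Position 5 ('f'): window [4,5] length 2
  Position 6 ('b'): window [4,6] length 3
  Position 7 ('g'): window [4,7] length 4
Longest substring with no repeats: "cbef" with length 4

4


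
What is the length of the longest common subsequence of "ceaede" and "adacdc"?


LCS of "ceaede" and "adacdc"
DP table:
           a    d    a    c    d    c
      0    0    0    0    0    0    0
  c   0    0    0    0    1    1    1
  e   0    0    0    0    1    1    1
  a   0    1    1    1    1    1    1
  e   0    1    1    1    1    1    1
  d   0    1    2    2    2    2    2
  e   0    1    2    2    2    2    2
LCS length = dp[6][6] = 2

2


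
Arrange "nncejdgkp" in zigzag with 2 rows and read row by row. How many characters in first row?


Zigzag "nncejdgkp" into 2 rows:
Placing characters:
  'n' => row 0
  'n' => row 1
  'c' => row 0
  'e' => row 1
  'j' => row 0
  'd' => row 1
  'g' => row 0
  'k' => row 1
  'p' => row 0
Rows:
  Row 0: "ncjgp"
  Row 1: "nedk"
First row length: 5

5


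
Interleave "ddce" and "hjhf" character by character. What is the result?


Interleaving "ddce" and "hjhf":
  Position 0: 'd' from first, 'h' from second => "dh"
  Position 1: 'd' from first, 'j' from second => "dj"
  Position 2: 'c' from first, 'h' from second => "ch"
  Position 3: 'e' from first, 'f' from second => "ef"
Result: dhdjchef

dhdjchef


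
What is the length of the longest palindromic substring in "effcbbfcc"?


Input: "effcbbfcc"
Checking substrings for palindromes:
  [1:3] "ff" (len 2) => palindrome
  [4:6] "bb" (len 2) => palindrome
  [7:9] "cc" (len 2) => palindrome
Longest palindromic substring: "ff" with length 2

2


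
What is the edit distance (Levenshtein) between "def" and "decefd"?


Computing edit distance: "def" -> "decefd"
DP table:
           d    e    c    e    f    d
      0    1    2    3    4    5    6
  d   1    0    1    2    3    4    5
  e   2    1    0    1    2    3    4
  f   3    2    1    1    2    2    3
Edit distance = dp[3][6] = 3

3


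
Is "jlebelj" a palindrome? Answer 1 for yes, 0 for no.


Input: jlebelj
Reversed: jlebelj
  Compare pos 0 ('j') with pos 6 ('j'): match
  Compare pos 1 ('l') with pos 5 ('l'): match
  Compare pos 2 ('e') with pos 4 ('e'): match
Result: palindrome

1


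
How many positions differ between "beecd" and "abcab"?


Comparing "beecd" and "abcab" position by position:
  Position 0: 'b' vs 'a' => DIFFER
  Position 1: 'e' vs 'b' => DIFFER
  Position 2: 'e' vs 'c' => DIFFER
  Position 3: 'c' vs 'a' => DIFFER
  Position 4: 'd' vs 'b' => DIFFER
Positions that differ: 5

5


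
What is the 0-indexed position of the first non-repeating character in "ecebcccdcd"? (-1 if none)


Input: ecebcccdcd
Character frequencies:
  'b': 1
  'c': 5
  'd': 2
  'e': 2
Scanning left to right for freq == 1:
  Position 0 ('e'): freq=2, skip
  Position 1 ('c'): freq=5, skip
  Position 2 ('e'): freq=2, skip
  Position 3 ('b'): unique! => answer = 3

3


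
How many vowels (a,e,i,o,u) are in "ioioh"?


Input: ioioh
Checking each character:
  'i' at position 0: vowel (running total: 1)
  'o' at position 1: vowel (running total: 2)
  'i' at position 2: vowel (running total: 3)
  'o' at position 3: vowel (running total: 4)
  'h' at position 4: consonant
Total vowels: 4

4


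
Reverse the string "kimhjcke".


Input: kimhjcke
Reading characters right to left:
  Position 7: 'e'
  Position 6: 'k'
  Position 5: 'c'
  Position 4: 'j'
  Position 3: 'h'
  Position 2: 'm'
  Position 1: 'i'
  Position 0: 'k'
Reversed: ekcjhmik

ekcjhmik


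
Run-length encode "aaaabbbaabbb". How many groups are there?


Input: aaaabbbaabbb
Scanning for consecutive runs:
  Group 1: 'a' x 4 (positions 0-3)
  Group 2: 'b' x 3 (positions 4-6)
  Group 3: 'a' x 2 (positions 7-8)
  Group 4: 'b' x 3 (positions 9-11)
Total groups: 4

4


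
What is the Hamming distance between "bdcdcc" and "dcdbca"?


Comparing "bdcdcc" and "dcdbca" position by position:
  Position 0: 'b' vs 'd' => differ
  Position 1: 'd' vs 'c' => differ
  Position 2: 'c' vs 'd' => differ
  Position 3: 'd' vs 'b' => differ
  Position 4: 'c' vs 'c' => same
  Position 5: 'c' vs 'a' => differ
Total differences (Hamming distance): 5

5


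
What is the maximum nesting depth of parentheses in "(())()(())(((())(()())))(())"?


Input: "(())()(())(((())(()())))(())"
Tracking depth:
  Position 0 '(': depth becomes 1
  Position 1 '(': depth becomes 2
  Position 2 ')': depth becomes 1
  Position 3 ')': depth becomes 0
  Position 4 '(': depth becomes 1
  Position 5 ')': depth becomes 0
  Position 6 '(': depth becomes 1
  Position 7 '(': depth becomes 2
  Position 8 ')': depth becomes 1
  Position 9 ')': depth becomes 0
  Position 10 '(': depth becomes 1
  Position 11 '(': depth becomes 2
  Position 12 '(': depth becomes 3
  Position 13 '(': depth becomes 4
  Position 14 ')': depth becomes 3
  Position 15 ')': depth becomes 2
  Position 16 '(': depth becomes 3
  Position 17 '(': depth becomes 4
  Position 18 ')': depth becomes 3
  Position 19 '(': depth becomes 4
  Position 20 ')': depth becomes 3
  Position 21 ')': depth becomes 2
  Position 22 ')': depth becomes 1
  Position 23 ')': depth becomes 0
  Position 24 '(': depth becomes 1
  Position 25 '(': depth becomes 2
  Position 26 ')': depth becomes 1
  Position 27 ')': depth becomes 0
Maximum depth reached: 4

4


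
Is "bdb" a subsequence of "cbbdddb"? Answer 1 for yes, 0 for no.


Check if "bdb" is a subsequence of "cbbdddb"
Greedy scan:
  Position 0 ('c'): no match needed
  Position 1 ('b'): matches sub[0] = 'b'
  Position 2 ('b'): no match needed
  Position 3 ('d'): matches sub[1] = 'd'
  Position 4 ('d'): no match needed
  Position 5 ('d'): no match needed
  Position 6 ('b'): matches sub[2] = 'b'
All 3 characters matched => is a subsequence

1


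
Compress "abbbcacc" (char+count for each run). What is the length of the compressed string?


Input: abbbcacc
Runs:
  'a' x 1 => "a1"
  'b' x 3 => "b3"
  'c' x 1 => "c1"
  'a' x 1 => "a1"
  'c' x 2 => "c2"
Compressed: "a1b3c1a1c2"
Compressed length: 10

10


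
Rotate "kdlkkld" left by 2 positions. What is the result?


Input: "kdlkkld", rotate left by 2
First 2 characters: "kd"
Remaining characters: "lkkld"
Concatenate remaining + first: "lkkld" + "kd" = "lkkldkd"

lkkldkd


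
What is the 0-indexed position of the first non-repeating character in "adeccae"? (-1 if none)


Input: adeccae
Character frequencies:
  'a': 2
  'c': 2
  'd': 1
  'e': 2
Scanning left to right for freq == 1:
  Position 0 ('a'): freq=2, skip
  Position 1 ('d'): unique! => answer = 1

1


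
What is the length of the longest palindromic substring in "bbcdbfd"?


Input: "bbcdbfd"
Checking substrings for palindromes:
  [0:2] "bb" (len 2) => palindrome
Longest palindromic substring: "bb" with length 2

2


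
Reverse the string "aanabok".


Input: aanabok
Reading characters right to left:
  Position 6: 'k'
  Position 5: 'o'
  Position 4: 'b'
  Position 3: 'a'
  Position 2: 'n'
  Position 1: 'a'
  Position 0: 'a'
Reversed: kobanaa

kobanaa


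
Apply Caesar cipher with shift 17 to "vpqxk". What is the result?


Caesar cipher: shift "vpqxk" by 17
  'v' (pos 21) + 17 = pos 12 = 'm'
  'p' (pos 15) + 17 = pos 6 = 'g'
  'q' (pos 16) + 17 = pos 7 = 'h'
  'x' (pos 23) + 17 = pos 14 = 'o'
  'k' (pos 10) + 17 = pos 1 = 'b'
Result: mghob

mghob


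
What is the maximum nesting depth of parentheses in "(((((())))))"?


Input: "(((((())))))"
Tracking depth:
  Position 0 '(': depth becomes 1
  Position 1 '(': depth becomes 2
  Position 2 '(': depth becomes 3
  Position 3 '(': depth becomes 4
  Position 4 '(': depth becomes 5
  Position 5 '(': depth becomes 6
  Position 6 ')': depth becomes 5
  Position 7 ')': depth becomes 4
  Position 8 ')': depth becomes 3
  Position 9 ')': depth becomes 2
  Position 10 ')': depth becomes 1
  Position 11 ')': depth becomes 0
Maximum depth reached: 6

6


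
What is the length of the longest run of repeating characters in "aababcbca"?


Input: "aababcbca"
Scanning for longest run:
  Position 1 ('a'): continues run of 'a', length=2
  Position 2 ('b'): new char, reset run to 1
  Position 3 ('a'): new char, reset run to 1
  Position 4 ('b'): new char, reset run to 1
  Position 5 ('c'): new char, reset run to 1
  Position 6 ('b'): new char, reset run to 1
  Position 7 ('c'): new char, reset run to 1
  Position 8 ('a'): new char, reset run to 1
Longest run: 'a' with length 2

2


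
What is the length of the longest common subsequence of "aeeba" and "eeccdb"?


LCS of "aeeba" and "eeccdb"
DP table:
           e    e    c    c    d    b
      0    0    0    0    0    0    0
  a   0    0    0    0    0    0    0
  e   0    1    1    1    1    1    1
  e   0    1    2    2    2    2    2
  b   0    1    2    2    2    2    3
  a   0    1    2    2    2    2    3
LCS length = dp[5][6] = 3

3


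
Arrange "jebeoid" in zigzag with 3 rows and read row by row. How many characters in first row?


Zigzag "jebeoid" into 3 rows:
Placing characters:
  'j' => row 0
  'e' => row 1
  'b' => row 2
  'e' => row 1
  'o' => row 0
  'i' => row 1
  'd' => row 2
Rows:
  Row 0: "jo"
  Row 1: "eei"
  Row 2: "bd"
First row length: 2

2


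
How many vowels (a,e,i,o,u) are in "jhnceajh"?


Input: jhnceajh
Checking each character:
  'j' at position 0: consonant
  'h' at position 1: consonant
  'n' at position 2: consonant
  'c' at position 3: consonant
  'e' at position 4: vowel (running total: 1)
  'a' at position 5: vowel (running total: 2)
  'j' at position 6: consonant
  'h' at position 7: consonant
Total vowels: 2

2


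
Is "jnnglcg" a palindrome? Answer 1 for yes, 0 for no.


Input: jnnglcg
Reversed: gclgnnj
  Compare pos 0 ('j') with pos 6 ('g'): MISMATCH
  Compare pos 1 ('n') with pos 5 ('c'): MISMATCH
  Compare pos 2 ('n') with pos 4 ('l'): MISMATCH
Result: not a palindrome

0


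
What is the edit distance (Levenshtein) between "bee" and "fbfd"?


Computing edit distance: "bee" -> "fbfd"
DP table:
           f    b    f    d
      0    1    2    3    4
  b   1    1    1    2    3
  e   2    2    2    2    3
  e   3    3    3    3    3
Edit distance = dp[3][4] = 3

3


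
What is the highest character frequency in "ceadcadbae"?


Input: ceadcadbae
Character counts:
  'a': 3
  'b': 1
  'c': 2
  'd': 2
  'e': 2
Maximum frequency: 3

3


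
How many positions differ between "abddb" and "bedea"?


Comparing "abddb" and "bedea" position by position:
  Position 0: 'a' vs 'b' => DIFFER
  Position 1: 'b' vs 'e' => DIFFER
  Position 2: 'd' vs 'd' => same
  Position 3: 'd' vs 'e' => DIFFER
  Position 4: 'b' vs 'a' => DIFFER
Positions that differ: 4

4


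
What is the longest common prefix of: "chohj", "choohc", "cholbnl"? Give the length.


Words: chohj, choohc, cholbnl
  Position 0: all 'c' => match
  Position 1: all 'h' => match
  Position 2: all 'o' => match
  Position 3: ('h', 'o', 'l') => mismatch, stop
LCP = "cho" (length 3)

3


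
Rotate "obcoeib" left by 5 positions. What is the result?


Input: "obcoeib", rotate left by 5
First 5 characters: "obcoe"
Remaining characters: "ib"
Concatenate remaining + first: "ib" + "obcoe" = "ibobcoe"

ibobcoe


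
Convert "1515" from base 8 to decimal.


Input: "1515" in base 8
Positional expansion:
  Digit '1' (value 1) x 8^3 = 512
  Digit '5' (value 5) x 8^2 = 320
  Digit '1' (value 1) x 8^1 = 8
  Digit '5' (value 5) x 8^0 = 5
Sum = 845

845


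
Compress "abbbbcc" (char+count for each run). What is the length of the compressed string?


Input: abbbbcc
Runs:
  'a' x 1 => "a1"
  'b' x 4 => "b4"
  'c' x 2 => "c2"
Compressed: "a1b4c2"
Compressed length: 6

6


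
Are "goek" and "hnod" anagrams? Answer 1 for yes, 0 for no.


Strings: "goek", "hnod"
Sorted first:  egko
Sorted second: dhno
Differ at position 0: 'e' vs 'd' => not anagrams

0


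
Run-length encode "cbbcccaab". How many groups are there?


Input: cbbcccaab
Scanning for consecutive runs:
  Group 1: 'c' x 1 (positions 0-0)
  Group 2: 'b' x 2 (positions 1-2)
  Group 3: 'c' x 3 (positions 3-5)
  Group 4: 'a' x 2 (positions 6-7)
  Group 5: 'b' x 1 (positions 8-8)
Total groups: 5

5


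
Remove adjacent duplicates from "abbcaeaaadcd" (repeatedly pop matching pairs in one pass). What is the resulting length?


Input: abbcaeaaadcd
Stack-based adjacent duplicate removal:
  Read 'a': push. Stack: a
  Read 'b': push. Stack: ab
  Read 'b': matches stack top 'b' => pop. Stack: a
  Read 'c': push. Stack: ac
  Read 'a': push. Stack: aca
  Read 'e': push. Stack: acae
  Read 'a': push. Stack: acaea
  Read 'a': matches stack top 'a' => pop. Stack: acae
  Read 'a': push. Stack: acaea
  Read 'd': push. Stack: acaead
  Read 'c': push. Stack: acaeadc
  Read 'd': push. Stack: acaeadcd
Final stack: "acaeadcd" (length 8)

8


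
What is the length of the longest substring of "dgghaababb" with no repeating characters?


Input: "dgghaababb"
Sliding window (track last position of each char):
  Position 0 ('d'): window [0,0] length 1 -- new best
  Position 1 ('g'): window [0,1] length 2 -- new best
  Position 2 ('g'): repeat (last at 1), move window start to 2
  Position 2 ('g'): window [2,2] length 1
  Position 3 ('h'): window [2,3] length 2
  Position 4 ('a'): window [2,4] length 3 -- new best
  Position 5 ('a'): repeat (last at 4), move window start to 5
  Position 5 ('a'): window [5,5] length 1
  Position 6 ('b'): window [5,6] length 2
  Position 7 ('a'): repeat (last at 5), move window start to 6
  Position 7 ('a'): window [6,7] length 2
  Position 8 ('b'): repeat (last at 6), move window start to 7
  Position 8 ('b'): window [7,8] length 2
  Position 9 ('b'): repeat (last at 8), move window start to 9
  Position 9 ('b'): window [9,9] length 1
Longest substring with no repeats: "gha" with length 3

3


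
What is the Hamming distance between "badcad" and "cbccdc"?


Comparing "badcad" and "cbccdc" position by position:
  Position 0: 'b' vs 'c' => differ
  Position 1: 'a' vs 'b' => differ
  Position 2: 'd' vs 'c' => differ
  Position 3: 'c' vs 'c' => same
  Position 4: 'a' vs 'd' => differ
  Position 5: 'd' vs 'c' => differ
Total differences (Hamming distance): 5

5


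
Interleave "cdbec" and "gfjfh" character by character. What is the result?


Interleaving "cdbec" and "gfjfh":
  Position 0: 'c' from first, 'g' from second => "cg"
  Position 1: 'd' from first, 'f' from second => "df"
  Position 2: 'b' from first, 'j' from second => "bj"
  Position 3: 'e' from first, 'f' from second => "ef"
  Position 4: 'c' from first, 'h' from second => "ch"
Result: cgdfbjefch

cgdfbjefch


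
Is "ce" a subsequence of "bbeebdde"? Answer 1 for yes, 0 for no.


Check if "ce" is a subsequence of "bbeebdde"
Greedy scan:
  Position 0 ('b'): no match needed
  Position 1 ('b'): no match needed
  Position 2 ('e'): no match needed
  Position 3 ('e'): no match needed
  Position 4 ('b'): no match needed
  Position 5 ('d'): no match needed
  Position 6 ('d'): no match needed
  Position 7 ('e'): no match needed
Only matched 0/2 characters => not a subsequence

0


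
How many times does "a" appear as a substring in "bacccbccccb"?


Searching for "a" in "bacccbccccb"
Scanning each position:
  Position 0: "b" => no
  Position 1: "a" => MATCH
  Position 2: "c" => no
  Position 3: "c" => no
  Position 4: "c" => no
  Position 5: "b" => no
  Position 6: "c" => no
  Position 7: "c" => no
  Position 8: "c" => no
  Position 9: "c" => no
  Position 10: "b" => no
Total occurrences: 1

1


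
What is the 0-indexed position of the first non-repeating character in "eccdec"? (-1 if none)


Input: eccdec
Character frequencies:
  'c': 3
  'd': 1
  'e': 2
Scanning left to right for freq == 1:
  Position 0 ('e'): freq=2, skip
  Position 1 ('c'): freq=3, skip
  Position 2 ('c'): freq=3, skip
  Position 3 ('d'): unique! => answer = 3

3


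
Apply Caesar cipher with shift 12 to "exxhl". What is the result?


Caesar cipher: shift "exxhl" by 12
  'e' (pos 4) + 12 = pos 16 = 'q'
  'x' (pos 23) + 12 = pos 9 = 'j'
  'x' (pos 23) + 12 = pos 9 = 'j'
  'h' (pos 7) + 12 = pos 19 = 't'
  'l' (pos 11) + 12 = pos 23 = 'x'
Result: qjjtx

qjjtx


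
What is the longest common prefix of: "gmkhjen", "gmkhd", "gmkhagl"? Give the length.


Words: gmkhjen, gmkhd, gmkhagl
  Position 0: all 'g' => match
  Position 1: all 'm' => match
  Position 2: all 'k' => match
  Position 3: all 'h' => match
  Position 4: ('j', 'd', 'a') => mismatch, stop
LCP = "gmkh" (length 4)

4


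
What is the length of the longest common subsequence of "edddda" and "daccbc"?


LCS of "edddda" and "daccbc"
DP table:
           d    a    c    c    b    c
      0    0    0    0    0    0    0
  e   0    0    0    0    0    0    0
  d   0    1    1    1    1    1    1
  d   0    1    1    1    1    1    1
  d   0    1    1    1    1    1    1
  d   0    1    1    1    1    1    1
  a   0    1    2    2    2    2    2
LCS length = dp[6][6] = 2

2


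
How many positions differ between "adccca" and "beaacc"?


Comparing "adccca" and "beaacc" position by position:
  Position 0: 'a' vs 'b' => DIFFER
  Position 1: 'd' vs 'e' => DIFFER
  Position 2: 'c' vs 'a' => DIFFER
  Position 3: 'c' vs 'a' => DIFFER
  Position 4: 'c' vs 'c' => same
  Position 5: 'a' vs 'c' => DIFFER
Positions that differ: 5

5


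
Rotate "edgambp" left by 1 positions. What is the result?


Input: "edgambp", rotate left by 1
First 1 characters: "e"
Remaining characters: "dgambp"
Concatenate remaining + first: "dgambp" + "e" = "dgambpe"

dgambpe


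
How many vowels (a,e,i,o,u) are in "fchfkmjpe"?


Input: fchfkmjpe
Checking each character:
  'f' at position 0: consonant
  'c' at position 1: consonant
  'h' at position 2: consonant
  'f' at position 3: consonant
  'k' at position 4: consonant
  'm' at position 5: consonant
  'j' at position 6: consonant
  'p' at position 7: consonant
  'e' at position 8: vowel (running total: 1)
Total vowels: 1

1


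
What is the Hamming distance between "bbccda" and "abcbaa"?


Comparing "bbccda" and "abcbaa" position by position:
  Position 0: 'b' vs 'a' => differ
  Position 1: 'b' vs 'b' => same
  Position 2: 'c' vs 'c' => same
  Position 3: 'c' vs 'b' => differ
  Position 4: 'd' vs 'a' => differ
  Position 5: 'a' vs 'a' => same
Total differences (Hamming distance): 3

3


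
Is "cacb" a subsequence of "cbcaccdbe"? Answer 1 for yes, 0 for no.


Check if "cacb" is a subsequence of "cbcaccdbe"
Greedy scan:
  Position 0 ('c'): matches sub[0] = 'c'
  Position 1 ('b'): no match needed
  Position 2 ('c'): no match needed
  Position 3 ('a'): matches sub[1] = 'a'
  Position 4 ('c'): matches sub[2] = 'c'
  Position 5 ('c'): no match needed
  Position 6 ('d'): no match needed
  Position 7 ('b'): matches sub[3] = 'b'
  Position 8 ('e'): no match needed
All 4 characters matched => is a subsequence

1
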